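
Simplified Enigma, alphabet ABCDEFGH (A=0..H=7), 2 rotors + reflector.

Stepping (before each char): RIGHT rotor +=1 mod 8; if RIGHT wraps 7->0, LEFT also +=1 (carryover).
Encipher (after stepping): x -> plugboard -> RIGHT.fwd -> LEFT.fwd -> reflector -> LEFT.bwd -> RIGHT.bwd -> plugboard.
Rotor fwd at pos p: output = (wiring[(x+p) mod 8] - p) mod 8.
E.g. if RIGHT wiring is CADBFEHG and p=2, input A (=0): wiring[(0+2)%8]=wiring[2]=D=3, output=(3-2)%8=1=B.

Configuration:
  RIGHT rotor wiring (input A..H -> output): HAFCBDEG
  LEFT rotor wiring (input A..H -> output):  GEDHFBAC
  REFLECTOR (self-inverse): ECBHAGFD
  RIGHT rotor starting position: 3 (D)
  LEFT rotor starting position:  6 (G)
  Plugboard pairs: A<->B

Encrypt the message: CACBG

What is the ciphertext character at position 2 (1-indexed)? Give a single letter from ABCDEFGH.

Char 1 ('C'): step: R->4, L=6; C->plug->C->R->A->L->C->refl->B->L'->F->R'->A->plug->B
Char 2 ('A'): step: R->5, L=6; A->plug->B->R->H->L->D->refl->H->L'->G->R'->A->plug->B

B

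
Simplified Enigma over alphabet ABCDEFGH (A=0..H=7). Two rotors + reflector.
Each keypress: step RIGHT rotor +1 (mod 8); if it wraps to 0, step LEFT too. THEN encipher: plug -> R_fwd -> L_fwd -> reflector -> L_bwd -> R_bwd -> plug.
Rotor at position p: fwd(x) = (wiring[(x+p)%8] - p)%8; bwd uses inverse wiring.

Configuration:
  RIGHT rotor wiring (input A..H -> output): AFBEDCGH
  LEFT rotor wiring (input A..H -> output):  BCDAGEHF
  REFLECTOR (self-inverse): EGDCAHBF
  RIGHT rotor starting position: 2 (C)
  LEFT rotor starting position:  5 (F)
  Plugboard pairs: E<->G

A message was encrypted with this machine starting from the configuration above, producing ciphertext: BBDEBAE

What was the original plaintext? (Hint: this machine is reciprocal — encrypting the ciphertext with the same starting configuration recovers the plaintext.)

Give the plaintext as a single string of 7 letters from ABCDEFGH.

Answer: GFCDCHC

Derivation:
Char 1 ('B'): step: R->3, L=5; B->plug->B->R->A->L->H->refl->F->L'->E->R'->E->plug->G
Char 2 ('B'): step: R->4, L=5; B->plug->B->R->G->L->D->refl->C->L'->B->R'->F->plug->F
Char 3 ('D'): step: R->5, L=5; D->plug->D->R->D->L->E->refl->A->L'->C->R'->C->plug->C
Char 4 ('E'): step: R->6, L=5; E->plug->G->R->F->L->G->refl->B->L'->H->R'->D->plug->D
Char 5 ('B'): step: R->7, L=5; B->plug->B->R->B->L->C->refl->D->L'->G->R'->C->plug->C
Char 6 ('A'): step: R->0, L->6 (L advanced); A->plug->A->R->A->L->B->refl->G->L'->H->R'->H->plug->H
Char 7 ('E'): step: R->1, L=6; E->plug->G->R->G->L->A->refl->E->L'->D->R'->C->plug->C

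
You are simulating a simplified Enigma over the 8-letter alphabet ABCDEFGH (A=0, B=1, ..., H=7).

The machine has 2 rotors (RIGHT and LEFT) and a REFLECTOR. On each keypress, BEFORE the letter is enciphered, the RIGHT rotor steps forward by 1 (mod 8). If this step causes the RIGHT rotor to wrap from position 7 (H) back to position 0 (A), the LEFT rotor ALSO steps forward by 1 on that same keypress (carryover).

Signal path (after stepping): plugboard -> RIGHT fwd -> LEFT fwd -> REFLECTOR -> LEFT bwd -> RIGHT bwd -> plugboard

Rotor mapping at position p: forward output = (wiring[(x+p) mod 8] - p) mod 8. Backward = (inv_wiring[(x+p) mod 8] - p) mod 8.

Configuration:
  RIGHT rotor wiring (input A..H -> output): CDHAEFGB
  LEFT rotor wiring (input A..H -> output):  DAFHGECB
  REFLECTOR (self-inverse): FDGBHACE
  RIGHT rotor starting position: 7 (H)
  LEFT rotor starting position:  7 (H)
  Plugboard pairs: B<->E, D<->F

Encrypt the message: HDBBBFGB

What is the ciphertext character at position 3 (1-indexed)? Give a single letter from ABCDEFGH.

Char 1 ('H'): step: R->0, L->0 (L advanced); H->plug->H->R->B->L->A->refl->F->L'->C->R'->A->plug->A
Char 2 ('D'): step: R->1, L=0; D->plug->F->R->F->L->E->refl->H->L'->D->R'->D->plug->F
Char 3 ('B'): step: R->2, L=0; B->plug->E->R->E->L->G->refl->C->L'->G->R'->B->plug->E

E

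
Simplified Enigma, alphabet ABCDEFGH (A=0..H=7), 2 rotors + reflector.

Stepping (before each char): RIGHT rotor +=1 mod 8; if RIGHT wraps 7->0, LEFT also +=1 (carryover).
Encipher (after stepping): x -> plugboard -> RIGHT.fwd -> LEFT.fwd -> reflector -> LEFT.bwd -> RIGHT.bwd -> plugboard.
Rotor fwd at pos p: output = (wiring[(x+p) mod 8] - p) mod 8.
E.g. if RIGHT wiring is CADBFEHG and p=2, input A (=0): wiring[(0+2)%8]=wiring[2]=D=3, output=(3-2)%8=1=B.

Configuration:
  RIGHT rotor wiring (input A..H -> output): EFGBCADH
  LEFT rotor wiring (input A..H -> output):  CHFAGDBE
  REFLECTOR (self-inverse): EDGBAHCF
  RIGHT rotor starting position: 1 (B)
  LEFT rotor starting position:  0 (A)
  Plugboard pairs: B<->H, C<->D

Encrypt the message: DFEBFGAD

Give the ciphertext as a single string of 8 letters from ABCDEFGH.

Char 1 ('D'): step: R->2, L=0; D->plug->C->R->A->L->C->refl->G->L'->E->R'->A->plug->A
Char 2 ('F'): step: R->3, L=0; F->plug->F->R->B->L->H->refl->F->L'->C->R'->G->plug->G
Char 3 ('E'): step: R->4, L=0; E->plug->E->R->A->L->C->refl->G->L'->E->R'->B->plug->H
Char 4 ('B'): step: R->5, L=0; B->plug->H->R->F->L->D->refl->B->L'->G->R'->B->plug->H
Char 5 ('F'): step: R->6, L=0; F->plug->F->R->D->L->A->refl->E->L'->H->R'->D->plug->C
Char 6 ('G'): step: R->7, L=0; G->plug->G->R->B->L->H->refl->F->L'->C->R'->E->plug->E
Char 7 ('A'): step: R->0, L->1 (L advanced); A->plug->A->R->E->L->C->refl->G->L'->A->R'->F->plug->F
Char 8 ('D'): step: R->1, L=1; D->plug->C->R->A->L->G->refl->C->L'->E->R'->A->plug->A

Answer: AGHHCEFA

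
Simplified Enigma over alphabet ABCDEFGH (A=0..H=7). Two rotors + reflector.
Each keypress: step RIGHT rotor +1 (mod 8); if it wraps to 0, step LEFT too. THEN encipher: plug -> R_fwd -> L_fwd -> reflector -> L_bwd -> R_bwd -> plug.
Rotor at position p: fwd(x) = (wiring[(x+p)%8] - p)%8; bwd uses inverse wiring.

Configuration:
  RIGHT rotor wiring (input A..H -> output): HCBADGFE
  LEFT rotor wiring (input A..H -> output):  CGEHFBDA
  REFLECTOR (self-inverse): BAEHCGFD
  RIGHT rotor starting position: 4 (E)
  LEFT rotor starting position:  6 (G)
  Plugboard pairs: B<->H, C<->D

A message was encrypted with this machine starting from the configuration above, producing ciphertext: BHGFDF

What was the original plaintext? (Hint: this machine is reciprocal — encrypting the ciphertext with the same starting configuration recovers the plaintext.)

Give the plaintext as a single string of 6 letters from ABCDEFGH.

Char 1 ('B'): step: R->5, L=6; B->plug->H->R->G->L->H->refl->D->L'->H->R'->C->plug->D
Char 2 ('H'): step: R->6, L=6; H->plug->B->R->G->L->H->refl->D->L'->H->R'->A->plug->A
Char 3 ('G'): step: R->7, L=6; G->plug->G->R->H->L->D->refl->H->L'->G->R'->H->plug->B
Char 4 ('F'): step: R->0, L->7 (L advanced); F->plug->F->R->G->L->C->refl->E->L'->H->R'->A->plug->A
Char 5 ('D'): step: R->1, L=7; D->plug->C->R->H->L->E->refl->C->L'->G->R'->H->plug->B
Char 6 ('F'): step: R->2, L=7; F->plug->F->R->C->L->H->refl->D->L'->B->R'->C->plug->D

Answer: DABABD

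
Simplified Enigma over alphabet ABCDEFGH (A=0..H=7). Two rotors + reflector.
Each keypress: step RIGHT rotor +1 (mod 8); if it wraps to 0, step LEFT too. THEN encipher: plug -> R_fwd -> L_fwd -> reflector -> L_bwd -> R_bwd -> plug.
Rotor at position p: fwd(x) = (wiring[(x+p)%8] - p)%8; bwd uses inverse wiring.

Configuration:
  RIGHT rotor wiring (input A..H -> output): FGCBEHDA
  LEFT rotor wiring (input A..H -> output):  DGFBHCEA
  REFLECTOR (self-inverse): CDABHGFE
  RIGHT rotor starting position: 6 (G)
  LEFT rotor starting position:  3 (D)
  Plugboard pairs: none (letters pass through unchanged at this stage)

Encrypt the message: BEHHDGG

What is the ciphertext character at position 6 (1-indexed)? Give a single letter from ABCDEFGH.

Char 1 ('B'): step: R->7, L=3; B->plug->B->R->G->L->D->refl->B->L'->D->R'->D->plug->D
Char 2 ('E'): step: R->0, L->4 (L advanced); E->plug->E->R->E->L->H->refl->E->L'->D->R'->G->plug->G
Char 3 ('H'): step: R->1, L=4; H->plug->H->R->E->L->H->refl->E->L'->D->R'->D->plug->D
Char 4 ('H'): step: R->2, L=4; H->plug->H->R->E->L->H->refl->E->L'->D->R'->G->plug->G
Char 5 ('D'): step: R->3, L=4; D->plug->D->R->A->L->D->refl->B->L'->G->R'->A->plug->A
Char 6 ('G'): step: R->4, L=4; G->plug->G->R->G->L->B->refl->D->L'->A->R'->A->plug->A

A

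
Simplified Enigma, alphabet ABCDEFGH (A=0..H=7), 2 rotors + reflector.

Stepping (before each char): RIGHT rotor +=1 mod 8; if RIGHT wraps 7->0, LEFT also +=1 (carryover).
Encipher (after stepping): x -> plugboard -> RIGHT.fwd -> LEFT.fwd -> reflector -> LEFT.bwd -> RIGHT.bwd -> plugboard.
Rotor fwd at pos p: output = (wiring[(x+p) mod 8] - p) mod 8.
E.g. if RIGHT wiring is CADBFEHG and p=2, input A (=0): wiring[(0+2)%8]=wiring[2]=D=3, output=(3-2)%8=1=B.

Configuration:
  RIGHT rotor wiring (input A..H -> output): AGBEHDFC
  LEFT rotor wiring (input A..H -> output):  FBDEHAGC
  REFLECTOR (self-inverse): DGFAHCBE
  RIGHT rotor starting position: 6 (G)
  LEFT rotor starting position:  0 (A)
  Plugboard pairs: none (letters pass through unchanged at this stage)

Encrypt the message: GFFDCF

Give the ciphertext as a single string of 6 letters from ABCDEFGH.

Char 1 ('G'): step: R->7, L=0; G->plug->G->R->E->L->H->refl->E->L'->D->R'->A->plug->A
Char 2 ('F'): step: R->0, L->1 (L advanced); F->plug->F->R->D->L->G->refl->B->L'->G->R'->B->plug->B
Char 3 ('F'): step: R->1, L=1; F->plug->F->R->E->L->H->refl->E->L'->H->R'->H->plug->H
Char 4 ('D'): step: R->2, L=1; D->plug->D->R->B->L->C->refl->F->L'->F->R'->C->plug->C
Char 5 ('C'): step: R->3, L=1; C->plug->C->R->A->L->A->refl->D->L'->C->R'->D->plug->D
Char 6 ('F'): step: R->4, L=1; F->plug->F->R->C->L->D->refl->A->L'->A->R'->H->plug->H

Answer: ABHCDH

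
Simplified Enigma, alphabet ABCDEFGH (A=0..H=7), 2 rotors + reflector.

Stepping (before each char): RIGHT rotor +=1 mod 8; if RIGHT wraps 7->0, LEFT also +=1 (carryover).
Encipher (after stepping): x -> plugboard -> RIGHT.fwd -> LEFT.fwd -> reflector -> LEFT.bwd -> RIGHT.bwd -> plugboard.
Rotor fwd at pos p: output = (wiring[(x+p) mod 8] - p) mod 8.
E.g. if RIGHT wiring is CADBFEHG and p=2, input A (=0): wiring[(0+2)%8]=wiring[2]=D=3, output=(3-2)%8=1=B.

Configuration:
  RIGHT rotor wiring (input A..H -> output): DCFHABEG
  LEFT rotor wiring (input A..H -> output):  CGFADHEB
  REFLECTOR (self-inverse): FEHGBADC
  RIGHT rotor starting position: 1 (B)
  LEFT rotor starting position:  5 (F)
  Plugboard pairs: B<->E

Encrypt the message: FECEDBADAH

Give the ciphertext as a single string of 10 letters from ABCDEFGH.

Char 1 ('F'): step: R->2, L=5; F->plug->F->R->E->L->B->refl->E->L'->C->R'->E->plug->B
Char 2 ('E'): step: R->3, L=5; E->plug->B->R->F->L->A->refl->F->L'->D->R'->E->plug->B
Char 3 ('C'): step: R->4, L=5; C->plug->C->R->A->L->C->refl->H->L'->B->R'->G->plug->G
Char 4 ('E'): step: R->5, L=5; E->plug->B->R->H->L->G->refl->D->L'->G->R'->D->plug->D
Char 5 ('D'): step: R->6, L=5; D->plug->D->R->E->L->B->refl->E->L'->C->R'->G->plug->G
Char 6 ('B'): step: R->7, L=5; B->plug->E->R->A->L->C->refl->H->L'->B->R'->F->plug->F
Char 7 ('A'): step: R->0, L->6 (L advanced); A->plug->A->R->D->L->A->refl->F->L'->G->R'->H->plug->H
Char 8 ('D'): step: R->1, L=6; D->plug->D->R->H->L->B->refl->E->L'->C->R'->H->plug->H
Char 9 ('A'): step: R->2, L=6; A->plug->A->R->D->L->A->refl->F->L'->G->R'->C->plug->C
Char 10 ('H'): step: R->3, L=6; H->plug->H->R->C->L->E->refl->B->L'->H->R'->G->plug->G

Answer: BBGDGFHHCG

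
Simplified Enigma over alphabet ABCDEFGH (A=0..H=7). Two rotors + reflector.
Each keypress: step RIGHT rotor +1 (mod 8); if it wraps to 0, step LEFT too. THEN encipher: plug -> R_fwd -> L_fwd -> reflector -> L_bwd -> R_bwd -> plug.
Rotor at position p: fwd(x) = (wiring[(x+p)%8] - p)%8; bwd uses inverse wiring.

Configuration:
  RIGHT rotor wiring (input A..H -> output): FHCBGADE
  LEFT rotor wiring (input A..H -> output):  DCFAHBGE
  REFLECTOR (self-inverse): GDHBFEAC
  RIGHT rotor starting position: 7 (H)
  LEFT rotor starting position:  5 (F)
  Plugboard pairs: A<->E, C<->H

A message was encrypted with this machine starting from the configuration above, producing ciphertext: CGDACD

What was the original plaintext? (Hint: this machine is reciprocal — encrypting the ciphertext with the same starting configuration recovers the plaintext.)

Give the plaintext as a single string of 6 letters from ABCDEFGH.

Char 1 ('C'): step: R->0, L->6 (L advanced); C->plug->H->R->E->L->H->refl->C->L'->F->R'->A->plug->E
Char 2 ('G'): step: R->1, L=6; G->plug->G->R->D->L->E->refl->F->L'->C->R'->F->plug->F
Char 3 ('D'): step: R->2, L=6; D->plug->D->R->G->L->B->refl->D->L'->H->R'->B->plug->B
Char 4 ('A'): step: R->3, L=6; A->plug->E->R->B->L->G->refl->A->L'->A->R'->D->plug->D
Char 5 ('C'): step: R->4, L=6; C->plug->H->R->F->L->C->refl->H->L'->E->R'->B->plug->B
Char 6 ('D'): step: R->5, L=6; D->plug->D->R->A->L->A->refl->G->L'->B->R'->H->plug->C

Answer: EFBDBC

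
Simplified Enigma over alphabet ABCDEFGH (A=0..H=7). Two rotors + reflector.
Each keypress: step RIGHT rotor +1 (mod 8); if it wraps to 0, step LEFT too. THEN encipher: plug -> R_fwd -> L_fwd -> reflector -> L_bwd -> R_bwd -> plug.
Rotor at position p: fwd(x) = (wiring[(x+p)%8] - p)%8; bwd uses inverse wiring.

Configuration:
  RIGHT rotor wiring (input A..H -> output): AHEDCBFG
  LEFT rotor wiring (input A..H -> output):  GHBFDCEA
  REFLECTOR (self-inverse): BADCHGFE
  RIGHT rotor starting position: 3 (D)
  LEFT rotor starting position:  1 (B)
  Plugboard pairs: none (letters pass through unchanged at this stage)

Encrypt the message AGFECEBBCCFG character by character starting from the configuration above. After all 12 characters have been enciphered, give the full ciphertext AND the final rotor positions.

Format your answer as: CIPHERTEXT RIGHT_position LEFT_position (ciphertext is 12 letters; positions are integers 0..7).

Char 1 ('A'): step: R->4, L=1; A->plug->A->R->G->L->H->refl->E->L'->C->R'->D->plug->D
Char 2 ('G'): step: R->5, L=1; G->plug->G->R->G->L->H->refl->E->L'->C->R'->E->plug->E
Char 3 ('F'): step: R->6, L=1; F->plug->F->R->F->L->D->refl->C->L'->D->R'->H->plug->H
Char 4 ('E'): step: R->7, L=1; E->plug->E->R->E->L->B->refl->A->L'->B->R'->B->plug->B
Char 5 ('C'): step: R->0, L->2 (L advanced); C->plug->C->R->E->L->C->refl->D->L'->B->R'->F->plug->F
Char 6 ('E'): step: R->1, L=2; E->plug->E->R->A->L->H->refl->E->L'->G->R'->A->plug->A
Char 7 ('B'): step: R->2, L=2; B->plug->B->R->B->L->D->refl->C->L'->E->R'->F->plug->F
Char 8 ('B'): step: R->3, L=2; B->plug->B->R->H->L->F->refl->G->L'->F->R'->F->plug->F
Char 9 ('C'): step: R->4, L=2; C->plug->C->R->B->L->D->refl->C->L'->E->R'->E->plug->E
Char 10 ('C'): step: R->5, L=2; C->plug->C->R->B->L->D->refl->C->L'->E->R'->A->plug->A
Char 11 ('F'): step: R->6, L=2; F->plug->F->R->F->L->G->refl->F->L'->H->R'->A->plug->A
Char 12 ('G'): step: R->7, L=2; G->plug->G->R->C->L->B->refl->A->L'->D->R'->F->plug->F
Final: ciphertext=DEHBFAFFEAAF, RIGHT=7, LEFT=2

Answer: DEHBFAFFEAAF 7 2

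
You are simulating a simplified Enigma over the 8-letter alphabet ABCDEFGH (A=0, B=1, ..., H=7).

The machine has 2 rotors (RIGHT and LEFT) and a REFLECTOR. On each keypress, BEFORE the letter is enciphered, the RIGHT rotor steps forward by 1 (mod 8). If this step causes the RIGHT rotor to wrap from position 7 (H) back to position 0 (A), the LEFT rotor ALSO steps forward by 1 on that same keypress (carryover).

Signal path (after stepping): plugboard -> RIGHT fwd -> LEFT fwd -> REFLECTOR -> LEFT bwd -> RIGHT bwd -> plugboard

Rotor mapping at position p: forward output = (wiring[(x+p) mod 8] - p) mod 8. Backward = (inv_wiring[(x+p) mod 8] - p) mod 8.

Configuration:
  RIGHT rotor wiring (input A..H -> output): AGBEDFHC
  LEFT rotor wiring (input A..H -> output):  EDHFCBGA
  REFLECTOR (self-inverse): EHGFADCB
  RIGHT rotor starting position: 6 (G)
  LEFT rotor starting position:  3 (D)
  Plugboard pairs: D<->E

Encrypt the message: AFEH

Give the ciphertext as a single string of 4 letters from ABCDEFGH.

Char 1 ('A'): step: R->7, L=3; A->plug->A->R->D->L->D->refl->F->L'->E->R'->F->plug->F
Char 2 ('F'): step: R->0, L->4 (L advanced); F->plug->F->R->F->L->H->refl->B->L'->H->R'->G->plug->G
Char 3 ('E'): step: R->1, L=4; E->plug->D->R->C->L->C->refl->G->L'->A->R'->B->plug->B
Char 4 ('H'): step: R->2, L=4; H->plug->H->R->E->L->A->refl->E->L'->D->R'->D->plug->E

Answer: FGBE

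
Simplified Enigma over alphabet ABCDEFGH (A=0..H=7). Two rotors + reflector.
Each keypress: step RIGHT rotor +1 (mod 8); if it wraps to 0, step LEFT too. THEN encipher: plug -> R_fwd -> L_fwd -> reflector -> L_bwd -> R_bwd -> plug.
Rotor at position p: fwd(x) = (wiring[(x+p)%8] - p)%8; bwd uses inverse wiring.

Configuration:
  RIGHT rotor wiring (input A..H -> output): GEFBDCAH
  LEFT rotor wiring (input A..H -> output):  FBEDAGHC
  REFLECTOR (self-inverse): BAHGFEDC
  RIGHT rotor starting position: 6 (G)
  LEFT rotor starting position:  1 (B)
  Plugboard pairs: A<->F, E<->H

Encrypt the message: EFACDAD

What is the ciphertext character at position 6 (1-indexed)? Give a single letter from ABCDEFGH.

Char 1 ('E'): step: R->7, L=1; E->plug->H->R->B->L->D->refl->G->L'->F->R'->C->plug->C
Char 2 ('F'): step: R->0, L->2 (L advanced); F->plug->A->R->G->L->D->refl->G->L'->C->R'->F->plug->A
Char 3 ('A'): step: R->1, L=2; A->plug->F->R->H->L->H->refl->C->L'->A->R'->C->plug->C
Char 4 ('C'): step: R->2, L=2; C->plug->C->R->B->L->B->refl->A->L'->F->R'->F->plug->A
Char 5 ('D'): step: R->3, L=2; D->plug->D->R->F->L->A->refl->B->L'->B->R'->G->plug->G
Char 6 ('A'): step: R->4, L=2; A->plug->F->R->A->L->C->refl->H->L'->H->R'->A->plug->F

F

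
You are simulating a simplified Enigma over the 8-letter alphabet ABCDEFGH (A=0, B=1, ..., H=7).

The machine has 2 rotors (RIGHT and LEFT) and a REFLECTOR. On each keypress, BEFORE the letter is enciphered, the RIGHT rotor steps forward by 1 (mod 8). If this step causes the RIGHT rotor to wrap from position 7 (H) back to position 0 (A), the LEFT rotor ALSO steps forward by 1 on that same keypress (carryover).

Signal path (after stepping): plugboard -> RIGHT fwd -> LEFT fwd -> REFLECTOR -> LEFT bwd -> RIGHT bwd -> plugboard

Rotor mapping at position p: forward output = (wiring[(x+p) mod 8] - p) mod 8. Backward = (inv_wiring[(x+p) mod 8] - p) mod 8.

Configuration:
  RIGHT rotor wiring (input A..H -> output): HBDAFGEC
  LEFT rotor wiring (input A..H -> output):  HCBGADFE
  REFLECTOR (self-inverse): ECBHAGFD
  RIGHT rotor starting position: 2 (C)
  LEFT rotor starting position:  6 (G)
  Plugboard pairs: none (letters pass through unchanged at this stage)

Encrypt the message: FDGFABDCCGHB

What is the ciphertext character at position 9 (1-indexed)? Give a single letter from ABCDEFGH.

Char 1 ('F'): step: R->3, L=6; F->plug->F->R->E->L->D->refl->H->L'->A->R'->H->plug->H
Char 2 ('D'): step: R->4, L=6; D->plug->D->R->G->L->C->refl->B->L'->C->R'->B->plug->B
Char 3 ('G'): step: R->5, L=6; G->plug->G->R->D->L->E->refl->A->L'->F->R'->C->plug->C
Char 4 ('F'): step: R->6, L=6; F->plug->F->R->C->L->B->refl->C->L'->G->R'->A->plug->A
Char 5 ('A'): step: R->7, L=6; A->plug->A->R->D->L->E->refl->A->L'->F->R'->H->plug->H
Char 6 ('B'): step: R->0, L->7 (L advanced); B->plug->B->R->B->L->A->refl->E->L'->G->R'->F->plug->F
Char 7 ('D'): step: R->1, L=7; D->plug->D->R->E->L->H->refl->D->L'->C->R'->B->plug->B
Char 8 ('C'): step: R->2, L=7; C->plug->C->R->D->L->C->refl->B->L'->F->R'->G->plug->G
Char 9 ('C'): step: R->3, L=7; C->plug->C->R->D->L->C->refl->B->L'->F->R'->A->plug->A

A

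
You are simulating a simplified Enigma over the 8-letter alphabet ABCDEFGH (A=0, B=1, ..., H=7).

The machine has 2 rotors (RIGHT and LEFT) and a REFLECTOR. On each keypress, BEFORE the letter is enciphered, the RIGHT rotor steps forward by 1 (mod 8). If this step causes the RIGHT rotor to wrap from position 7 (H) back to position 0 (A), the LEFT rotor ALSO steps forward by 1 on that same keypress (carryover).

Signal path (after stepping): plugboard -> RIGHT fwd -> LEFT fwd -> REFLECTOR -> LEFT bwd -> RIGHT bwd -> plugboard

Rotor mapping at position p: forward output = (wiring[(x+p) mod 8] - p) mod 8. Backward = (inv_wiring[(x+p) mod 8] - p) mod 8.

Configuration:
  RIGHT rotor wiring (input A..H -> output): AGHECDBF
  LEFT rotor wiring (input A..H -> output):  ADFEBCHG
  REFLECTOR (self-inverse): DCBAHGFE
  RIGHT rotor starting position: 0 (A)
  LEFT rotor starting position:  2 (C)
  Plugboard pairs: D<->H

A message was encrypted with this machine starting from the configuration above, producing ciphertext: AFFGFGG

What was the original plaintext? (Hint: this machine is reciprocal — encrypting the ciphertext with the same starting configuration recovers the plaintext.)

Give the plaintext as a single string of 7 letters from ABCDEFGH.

Answer: ECEDDFA

Derivation:
Char 1 ('A'): step: R->1, L=2; A->plug->A->R->F->L->E->refl->H->L'->C->R'->E->plug->E
Char 2 ('F'): step: R->2, L=2; F->plug->F->R->D->L->A->refl->D->L'->A->R'->C->plug->C
Char 3 ('F'): step: R->3, L=2; F->plug->F->R->F->L->E->refl->H->L'->C->R'->E->plug->E
Char 4 ('G'): step: R->4, L=2; G->plug->G->R->D->L->A->refl->D->L'->A->R'->H->plug->D
Char 5 ('F'): step: R->5, L=2; F->plug->F->R->C->L->H->refl->E->L'->F->R'->H->plug->D
Char 6 ('G'): step: R->6, L=2; G->plug->G->R->E->L->F->refl->G->L'->G->R'->F->plug->F
Char 7 ('G'): step: R->7, L=2; G->plug->G->R->E->L->F->refl->G->L'->G->R'->A->plug->A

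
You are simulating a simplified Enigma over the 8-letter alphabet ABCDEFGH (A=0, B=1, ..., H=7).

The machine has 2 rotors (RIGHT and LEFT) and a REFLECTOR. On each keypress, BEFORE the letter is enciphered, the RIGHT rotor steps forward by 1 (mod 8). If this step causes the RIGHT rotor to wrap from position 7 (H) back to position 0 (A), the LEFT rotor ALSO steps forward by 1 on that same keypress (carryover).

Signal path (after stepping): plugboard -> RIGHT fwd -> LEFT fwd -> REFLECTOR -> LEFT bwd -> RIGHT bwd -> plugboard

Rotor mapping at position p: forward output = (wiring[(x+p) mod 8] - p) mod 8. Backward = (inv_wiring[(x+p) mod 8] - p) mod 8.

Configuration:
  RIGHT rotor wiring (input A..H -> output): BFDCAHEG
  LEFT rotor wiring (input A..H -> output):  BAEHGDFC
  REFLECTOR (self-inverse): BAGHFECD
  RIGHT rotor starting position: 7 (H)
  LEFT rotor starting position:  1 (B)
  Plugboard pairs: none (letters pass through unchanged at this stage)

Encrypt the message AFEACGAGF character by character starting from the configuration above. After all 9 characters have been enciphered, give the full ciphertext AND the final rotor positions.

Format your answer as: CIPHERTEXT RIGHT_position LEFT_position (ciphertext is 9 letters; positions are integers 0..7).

Answer: DGAHGHFAD 0 3

Derivation:
Char 1 ('A'): step: R->0, L->2 (L advanced); A->plug->A->R->B->L->F->refl->E->L'->C->R'->D->plug->D
Char 2 ('F'): step: R->1, L=2; F->plug->F->R->D->L->B->refl->A->L'->F->R'->G->plug->G
Char 3 ('E'): step: R->2, L=2; E->plug->E->R->C->L->E->refl->F->L'->B->R'->A->plug->A
Char 4 ('A'): step: R->3, L=2; A->plug->A->R->H->L->G->refl->C->L'->A->R'->H->plug->H
Char 5 ('C'): step: R->4, L=2; C->plug->C->R->A->L->C->refl->G->L'->H->R'->G->plug->G
Char 6 ('G'): step: R->5, L=2; G->plug->G->R->F->L->A->refl->B->L'->D->R'->H->plug->H
Char 7 ('A'): step: R->6, L=2; A->plug->A->R->G->L->H->refl->D->L'->E->R'->F->plug->F
Char 8 ('G'): step: R->7, L=2; G->plug->G->R->A->L->C->refl->G->L'->H->R'->A->plug->A
Char 9 ('F'): step: R->0, L->3 (L advanced); F->plug->F->R->H->L->B->refl->A->L'->C->R'->D->plug->D
Final: ciphertext=DGAHGHFAD, RIGHT=0, LEFT=3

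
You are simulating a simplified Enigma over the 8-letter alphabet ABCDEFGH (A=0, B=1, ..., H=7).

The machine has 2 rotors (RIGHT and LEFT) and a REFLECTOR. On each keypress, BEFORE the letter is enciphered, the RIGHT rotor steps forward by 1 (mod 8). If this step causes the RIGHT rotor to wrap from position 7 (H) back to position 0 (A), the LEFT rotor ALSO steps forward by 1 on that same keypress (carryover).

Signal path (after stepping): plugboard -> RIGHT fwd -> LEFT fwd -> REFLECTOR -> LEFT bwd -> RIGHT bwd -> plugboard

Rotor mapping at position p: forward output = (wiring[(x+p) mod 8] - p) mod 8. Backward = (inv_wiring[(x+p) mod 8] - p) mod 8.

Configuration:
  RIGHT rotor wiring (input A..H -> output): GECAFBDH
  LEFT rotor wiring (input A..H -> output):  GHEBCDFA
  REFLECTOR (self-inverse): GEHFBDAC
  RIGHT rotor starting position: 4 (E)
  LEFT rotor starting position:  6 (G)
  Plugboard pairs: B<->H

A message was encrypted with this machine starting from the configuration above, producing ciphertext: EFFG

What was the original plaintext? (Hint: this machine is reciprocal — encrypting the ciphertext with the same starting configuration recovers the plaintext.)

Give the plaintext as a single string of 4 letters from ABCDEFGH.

Char 1 ('E'): step: R->5, L=6; E->plug->E->R->H->L->F->refl->D->L'->F->R'->F->plug->F
Char 2 ('F'): step: R->6, L=6; F->plug->F->R->C->L->A->refl->G->L'->E->R'->E->plug->E
Char 3 ('F'): step: R->7, L=6; F->plug->F->R->G->L->E->refl->B->L'->D->R'->D->plug->D
Char 4 ('G'): step: R->0, L->7 (L advanced); G->plug->G->R->D->L->F->refl->D->L'->F->R'->E->plug->E

Answer: FEDE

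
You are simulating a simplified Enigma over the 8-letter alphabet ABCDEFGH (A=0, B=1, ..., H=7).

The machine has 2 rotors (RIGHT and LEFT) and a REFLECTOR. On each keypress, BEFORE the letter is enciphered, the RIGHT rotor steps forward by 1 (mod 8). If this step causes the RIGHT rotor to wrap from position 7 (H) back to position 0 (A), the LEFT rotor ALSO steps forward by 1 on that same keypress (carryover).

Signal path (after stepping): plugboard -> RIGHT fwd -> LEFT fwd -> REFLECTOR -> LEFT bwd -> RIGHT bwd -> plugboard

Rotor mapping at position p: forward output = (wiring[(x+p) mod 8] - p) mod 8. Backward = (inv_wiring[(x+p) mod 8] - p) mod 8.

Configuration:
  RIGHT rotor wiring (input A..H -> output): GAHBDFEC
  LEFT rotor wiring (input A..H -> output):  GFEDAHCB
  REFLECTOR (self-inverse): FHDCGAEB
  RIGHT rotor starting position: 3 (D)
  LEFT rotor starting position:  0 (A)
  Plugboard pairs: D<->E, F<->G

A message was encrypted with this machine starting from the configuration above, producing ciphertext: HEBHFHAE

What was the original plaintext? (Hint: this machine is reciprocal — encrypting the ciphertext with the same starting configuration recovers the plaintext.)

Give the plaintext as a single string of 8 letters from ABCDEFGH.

Answer: AFDBBGEC

Derivation:
Char 1 ('H'): step: R->4, L=0; H->plug->H->R->F->L->H->refl->B->L'->H->R'->A->plug->A
Char 2 ('E'): step: R->5, L=0; E->plug->D->R->B->L->F->refl->A->L'->E->R'->G->plug->F
Char 3 ('B'): step: R->6, L=0; B->plug->B->R->E->L->A->refl->F->L'->B->R'->E->plug->D
Char 4 ('H'): step: R->7, L=0; H->plug->H->R->F->L->H->refl->B->L'->H->R'->B->plug->B
Char 5 ('F'): step: R->0, L->1 (L advanced); F->plug->G->R->E->L->G->refl->E->L'->A->R'->B->plug->B
Char 6 ('H'): step: R->1, L=1; H->plug->H->R->F->L->B->refl->H->L'->D->R'->F->plug->G
Char 7 ('A'): step: R->2, L=1; A->plug->A->R->F->L->B->refl->H->L'->D->R'->D->plug->E
Char 8 ('E'): step: R->3, L=1; E->plug->D->R->B->L->D->refl->C->L'->C->R'->C->plug->C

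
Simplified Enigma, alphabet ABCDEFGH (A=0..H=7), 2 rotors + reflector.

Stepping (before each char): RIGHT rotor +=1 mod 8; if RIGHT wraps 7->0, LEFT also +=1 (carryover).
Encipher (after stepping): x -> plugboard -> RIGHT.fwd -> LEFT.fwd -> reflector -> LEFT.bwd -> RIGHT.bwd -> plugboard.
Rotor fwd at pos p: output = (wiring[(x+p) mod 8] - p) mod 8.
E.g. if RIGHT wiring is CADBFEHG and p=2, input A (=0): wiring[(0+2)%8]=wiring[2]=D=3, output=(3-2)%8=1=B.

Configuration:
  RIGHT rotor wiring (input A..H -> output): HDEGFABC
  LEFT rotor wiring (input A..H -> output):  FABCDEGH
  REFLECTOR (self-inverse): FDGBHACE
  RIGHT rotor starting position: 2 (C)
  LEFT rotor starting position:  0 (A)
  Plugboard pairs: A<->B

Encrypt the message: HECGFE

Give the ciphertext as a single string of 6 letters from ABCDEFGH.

Answer: GDFDBG

Derivation:
Char 1 ('H'): step: R->3, L=0; H->plug->H->R->B->L->A->refl->F->L'->A->R'->G->plug->G
Char 2 ('E'): step: R->4, L=0; E->plug->E->R->D->L->C->refl->G->L'->G->R'->D->plug->D
Char 3 ('C'): step: R->5, L=0; C->plug->C->R->F->L->E->refl->H->L'->H->R'->F->plug->F
Char 4 ('G'): step: R->6, L=0; G->plug->G->R->H->L->H->refl->E->L'->F->R'->D->plug->D
Char 5 ('F'): step: R->7, L=0; F->plug->F->R->G->L->G->refl->C->L'->D->R'->A->plug->B
Char 6 ('E'): step: R->0, L->1 (L advanced); E->plug->E->R->F->L->F->refl->A->L'->B->R'->G->plug->G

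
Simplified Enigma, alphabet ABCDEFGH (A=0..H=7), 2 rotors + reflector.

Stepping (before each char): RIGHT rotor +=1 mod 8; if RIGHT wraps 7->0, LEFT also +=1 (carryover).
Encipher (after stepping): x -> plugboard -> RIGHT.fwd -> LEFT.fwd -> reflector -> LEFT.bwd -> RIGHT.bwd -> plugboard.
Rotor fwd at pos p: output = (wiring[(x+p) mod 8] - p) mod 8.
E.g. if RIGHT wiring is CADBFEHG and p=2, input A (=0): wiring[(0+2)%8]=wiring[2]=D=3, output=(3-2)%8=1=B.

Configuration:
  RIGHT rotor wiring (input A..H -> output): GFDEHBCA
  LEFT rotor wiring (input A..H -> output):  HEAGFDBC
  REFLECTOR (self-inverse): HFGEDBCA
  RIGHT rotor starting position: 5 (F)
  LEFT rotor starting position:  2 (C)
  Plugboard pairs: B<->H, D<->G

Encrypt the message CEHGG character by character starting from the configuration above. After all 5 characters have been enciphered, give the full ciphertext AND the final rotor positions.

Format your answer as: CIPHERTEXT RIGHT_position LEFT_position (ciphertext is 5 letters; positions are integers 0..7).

Char 1 ('C'): step: R->6, L=2; C->plug->C->R->A->L->G->refl->C->L'->H->R'->D->plug->G
Char 2 ('E'): step: R->7, L=2; E->plug->E->R->F->L->A->refl->H->L'->E->R'->D->plug->G
Char 3 ('H'): step: R->0, L->3 (L advanced); H->plug->B->R->F->L->E->refl->D->L'->A->R'->H->plug->B
Char 4 ('G'): step: R->1, L=3; G->plug->D->R->G->L->B->refl->F->L'->H->R'->G->plug->D
Char 5 ('G'): step: R->2, L=3; G->plug->D->R->H->L->F->refl->B->L'->G->R'->F->plug->F
Final: ciphertext=GGBDF, RIGHT=2, LEFT=3

Answer: GGBDF 2 3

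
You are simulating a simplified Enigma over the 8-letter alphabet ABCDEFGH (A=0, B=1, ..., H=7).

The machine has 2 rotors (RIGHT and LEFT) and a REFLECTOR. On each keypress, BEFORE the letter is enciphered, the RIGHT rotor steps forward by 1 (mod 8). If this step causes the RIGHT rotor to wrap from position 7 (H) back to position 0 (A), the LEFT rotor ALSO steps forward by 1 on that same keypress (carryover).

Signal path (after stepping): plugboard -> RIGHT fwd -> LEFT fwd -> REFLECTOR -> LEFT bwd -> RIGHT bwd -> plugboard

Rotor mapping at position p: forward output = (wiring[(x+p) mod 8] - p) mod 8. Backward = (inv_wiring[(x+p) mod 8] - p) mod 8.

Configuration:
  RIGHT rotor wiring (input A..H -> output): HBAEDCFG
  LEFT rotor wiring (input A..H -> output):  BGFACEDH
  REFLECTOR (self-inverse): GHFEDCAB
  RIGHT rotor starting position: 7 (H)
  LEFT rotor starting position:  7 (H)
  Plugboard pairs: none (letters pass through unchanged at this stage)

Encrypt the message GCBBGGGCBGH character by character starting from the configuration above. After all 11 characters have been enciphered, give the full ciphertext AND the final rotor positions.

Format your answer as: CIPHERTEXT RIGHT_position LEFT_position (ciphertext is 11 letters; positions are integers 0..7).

Char 1 ('G'): step: R->0, L->0 (L advanced); G->plug->G->R->F->L->E->refl->D->L'->G->R'->H->plug->H
Char 2 ('C'): step: R->1, L=0; C->plug->C->R->D->L->A->refl->G->L'->B->R'->E->plug->E
Char 3 ('B'): step: R->2, L=0; B->plug->B->R->C->L->F->refl->C->L'->E->R'->F->plug->F
Char 4 ('B'): step: R->3, L=0; B->plug->B->R->A->L->B->refl->H->L'->H->R'->C->plug->C
Char 5 ('G'): step: R->4, L=0; G->plug->G->R->E->L->C->refl->F->L'->C->R'->D->plug->D
Char 6 ('G'): step: R->5, L=0; G->plug->G->R->H->L->H->refl->B->L'->A->R'->B->plug->B
Char 7 ('G'): step: R->6, L=0; G->plug->G->R->F->L->E->refl->D->L'->G->R'->F->plug->F
Char 8 ('C'): step: R->7, L=0; C->plug->C->R->C->L->F->refl->C->L'->E->R'->F->plug->F
Char 9 ('B'): step: R->0, L->1 (L advanced); B->plug->B->R->B->L->E->refl->D->L'->E->R'->D->plug->D
Char 10 ('G'): step: R->1, L=1; G->plug->G->R->F->L->C->refl->F->L'->A->R'->A->plug->A
Char 11 ('H'): step: R->2, L=1; H->plug->H->R->H->L->A->refl->G->L'->G->R'->A->plug->A
Final: ciphertext=HEFCDBFFDAA, RIGHT=2, LEFT=1

Answer: HEFCDBFFDAA 2 1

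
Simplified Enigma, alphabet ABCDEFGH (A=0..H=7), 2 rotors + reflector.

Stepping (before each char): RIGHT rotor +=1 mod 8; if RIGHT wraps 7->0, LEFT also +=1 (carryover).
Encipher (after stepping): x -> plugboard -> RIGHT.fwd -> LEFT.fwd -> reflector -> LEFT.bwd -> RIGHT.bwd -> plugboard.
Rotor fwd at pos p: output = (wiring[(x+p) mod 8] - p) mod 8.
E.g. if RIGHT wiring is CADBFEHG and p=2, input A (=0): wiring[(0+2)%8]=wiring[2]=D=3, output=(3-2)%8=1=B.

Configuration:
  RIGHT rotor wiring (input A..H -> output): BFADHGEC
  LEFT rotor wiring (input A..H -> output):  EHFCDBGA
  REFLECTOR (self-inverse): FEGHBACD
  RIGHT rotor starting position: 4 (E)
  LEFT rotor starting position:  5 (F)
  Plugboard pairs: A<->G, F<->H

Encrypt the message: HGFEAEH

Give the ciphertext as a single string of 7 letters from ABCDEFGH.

Answer: FHCACBG

Derivation:
Char 1 ('H'): step: R->5, L=5; H->plug->F->R->D->L->H->refl->D->L'->C->R'->H->plug->F
Char 2 ('G'): step: R->6, L=5; G->plug->A->R->G->L->F->refl->A->L'->F->R'->F->plug->H
Char 3 ('F'): step: R->7, L=5; F->plug->H->R->F->L->A->refl->F->L'->G->R'->C->plug->C
Char 4 ('E'): step: R->0, L->6 (L advanced); E->plug->E->R->H->L->D->refl->H->L'->E->R'->G->plug->A
Char 5 ('A'): step: R->1, L=6; A->plug->G->R->B->L->C->refl->G->L'->C->R'->C->plug->C
Char 6 ('E'): step: R->2, L=6; E->plug->E->R->C->L->G->refl->C->L'->B->R'->B->plug->B
Char 7 ('H'): step: R->3, L=6; H->plug->F->R->G->L->F->refl->A->L'->A->R'->A->plug->G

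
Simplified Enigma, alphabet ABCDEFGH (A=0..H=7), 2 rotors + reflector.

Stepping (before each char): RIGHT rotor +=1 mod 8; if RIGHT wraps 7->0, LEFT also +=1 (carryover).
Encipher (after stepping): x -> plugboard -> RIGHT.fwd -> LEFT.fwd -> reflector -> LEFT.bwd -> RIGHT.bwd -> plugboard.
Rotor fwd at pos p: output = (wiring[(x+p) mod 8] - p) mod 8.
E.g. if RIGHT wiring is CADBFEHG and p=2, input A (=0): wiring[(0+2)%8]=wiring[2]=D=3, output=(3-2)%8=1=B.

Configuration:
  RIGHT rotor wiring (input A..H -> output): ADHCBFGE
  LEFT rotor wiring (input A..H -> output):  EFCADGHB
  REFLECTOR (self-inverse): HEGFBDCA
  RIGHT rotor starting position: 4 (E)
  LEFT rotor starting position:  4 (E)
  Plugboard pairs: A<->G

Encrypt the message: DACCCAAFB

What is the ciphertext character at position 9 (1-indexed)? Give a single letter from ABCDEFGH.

Char 1 ('D'): step: R->5, L=4; D->plug->D->R->D->L->F->refl->D->L'->C->R'->F->plug->F
Char 2 ('A'): step: R->6, L=4; A->plug->G->R->D->L->F->refl->D->L'->C->R'->C->plug->C
Char 3 ('C'): step: R->7, L=4; C->plug->C->R->E->L->A->refl->H->L'->A->R'->D->plug->D
Char 4 ('C'): step: R->0, L->5 (L advanced); C->plug->C->R->H->L->G->refl->C->L'->B->R'->E->plug->E
Char 5 ('C'): step: R->1, L=5; C->plug->C->R->B->L->C->refl->G->L'->H->R'->H->plug->H
Char 6 ('A'): step: R->2, L=5; A->plug->G->R->G->L->D->refl->F->L'->F->R'->A->plug->G
Char 7 ('A'): step: R->3, L=5; A->plug->G->R->A->L->B->refl->E->L'->C->R'->C->plug->C
Char 8 ('F'): step: R->4, L=5; F->plug->F->R->H->L->G->refl->C->L'->B->R'->B->plug->B
Char 9 ('B'): step: R->5, L=5; B->plug->B->R->B->L->C->refl->G->L'->H->R'->C->plug->C

C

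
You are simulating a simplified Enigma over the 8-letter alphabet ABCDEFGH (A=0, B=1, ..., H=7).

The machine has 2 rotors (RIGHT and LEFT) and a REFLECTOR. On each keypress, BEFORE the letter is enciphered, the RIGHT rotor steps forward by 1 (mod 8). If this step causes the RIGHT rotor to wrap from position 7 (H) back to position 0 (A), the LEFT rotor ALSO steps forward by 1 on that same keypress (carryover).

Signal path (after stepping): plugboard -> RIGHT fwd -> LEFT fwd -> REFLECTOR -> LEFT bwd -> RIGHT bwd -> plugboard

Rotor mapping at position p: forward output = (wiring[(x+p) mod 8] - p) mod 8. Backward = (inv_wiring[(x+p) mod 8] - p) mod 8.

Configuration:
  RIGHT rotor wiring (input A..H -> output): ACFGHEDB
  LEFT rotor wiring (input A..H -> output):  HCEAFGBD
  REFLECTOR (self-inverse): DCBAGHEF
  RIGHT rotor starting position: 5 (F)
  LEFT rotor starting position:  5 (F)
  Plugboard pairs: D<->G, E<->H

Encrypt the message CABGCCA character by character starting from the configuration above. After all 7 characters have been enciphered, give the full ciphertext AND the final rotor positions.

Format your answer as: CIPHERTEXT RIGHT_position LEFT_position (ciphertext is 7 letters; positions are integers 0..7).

Char 1 ('C'): step: R->6, L=5; C->plug->C->R->C->L->G->refl->E->L'->B->R'->G->plug->D
Char 2 ('A'): step: R->7, L=5; A->plug->A->R->C->L->G->refl->E->L'->B->R'->B->plug->B
Char 3 ('B'): step: R->0, L->6 (L advanced); B->plug->B->R->C->L->B->refl->C->L'->F->R'->C->plug->C
Char 4 ('G'): step: R->1, L=6; G->plug->D->R->G->L->H->refl->F->L'->B->R'->A->plug->A
Char 5 ('C'): step: R->2, L=6; C->plug->C->R->F->L->C->refl->B->L'->C->R'->D->plug->G
Char 6 ('C'): step: R->3, L=6; C->plug->C->R->B->L->F->refl->H->L'->G->R'->E->plug->H
Char 7 ('A'): step: R->4, L=6; A->plug->A->R->D->L->E->refl->G->L'->E->R'->E->plug->H
Final: ciphertext=DBCAGHH, RIGHT=4, LEFT=6

Answer: DBCAGHH 4 6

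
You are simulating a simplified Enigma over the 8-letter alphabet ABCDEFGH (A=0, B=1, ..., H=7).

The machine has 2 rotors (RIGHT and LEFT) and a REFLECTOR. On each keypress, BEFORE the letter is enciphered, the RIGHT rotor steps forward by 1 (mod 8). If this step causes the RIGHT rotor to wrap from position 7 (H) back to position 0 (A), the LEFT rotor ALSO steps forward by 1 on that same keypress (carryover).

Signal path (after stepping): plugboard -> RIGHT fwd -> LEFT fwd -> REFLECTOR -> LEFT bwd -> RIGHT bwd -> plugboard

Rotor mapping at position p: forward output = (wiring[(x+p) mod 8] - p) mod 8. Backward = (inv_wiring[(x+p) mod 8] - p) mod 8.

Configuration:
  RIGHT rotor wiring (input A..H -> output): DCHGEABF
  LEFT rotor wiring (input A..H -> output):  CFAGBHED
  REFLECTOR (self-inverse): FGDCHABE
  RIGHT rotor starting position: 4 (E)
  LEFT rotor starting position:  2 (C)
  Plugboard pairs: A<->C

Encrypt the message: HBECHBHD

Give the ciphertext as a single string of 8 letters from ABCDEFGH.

Answer: BDBGAEGG

Derivation:
Char 1 ('H'): step: R->5, L=2; H->plug->H->R->H->L->D->refl->C->L'->E->R'->B->plug->B
Char 2 ('B'): step: R->6, L=2; B->plug->B->R->H->L->D->refl->C->L'->E->R'->D->plug->D
Char 3 ('E'): step: R->7, L=2; E->plug->E->R->H->L->D->refl->C->L'->E->R'->B->plug->B
Char 4 ('C'): step: R->0, L->3 (L advanced); C->plug->A->R->D->L->B->refl->G->L'->B->R'->G->plug->G
Char 5 ('H'): step: R->1, L=3; H->plug->H->R->C->L->E->refl->H->L'->F->R'->C->plug->A
Char 6 ('B'): step: R->2, L=3; B->plug->B->R->E->L->A->refl->F->L'->H->R'->E->plug->E
Char 7 ('H'): step: R->3, L=3; H->plug->H->R->E->L->A->refl->F->L'->H->R'->G->plug->G
Char 8 ('D'): step: R->4, L=3; D->plug->D->R->B->L->G->refl->B->L'->D->R'->G->plug->G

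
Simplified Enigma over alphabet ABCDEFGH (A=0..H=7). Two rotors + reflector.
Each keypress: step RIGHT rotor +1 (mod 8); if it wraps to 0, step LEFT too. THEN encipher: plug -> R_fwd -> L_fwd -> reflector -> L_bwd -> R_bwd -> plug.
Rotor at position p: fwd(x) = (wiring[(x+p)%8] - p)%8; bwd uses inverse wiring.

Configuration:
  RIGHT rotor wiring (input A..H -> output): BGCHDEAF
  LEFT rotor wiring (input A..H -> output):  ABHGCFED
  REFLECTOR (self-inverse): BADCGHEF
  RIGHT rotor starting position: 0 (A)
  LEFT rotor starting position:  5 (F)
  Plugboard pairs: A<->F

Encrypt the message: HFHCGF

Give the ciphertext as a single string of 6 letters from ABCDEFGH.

Answer: CECADE

Derivation:
Char 1 ('H'): step: R->1, L=5; H->plug->H->R->A->L->A->refl->B->L'->G->R'->C->plug->C
Char 2 ('F'): step: R->2, L=5; F->plug->A->R->A->L->A->refl->B->L'->G->R'->E->plug->E
Char 3 ('H'): step: R->3, L=5; H->plug->H->R->H->L->F->refl->H->L'->B->R'->C->plug->C
Char 4 ('C'): step: R->4, L=5; C->plug->C->R->E->L->E->refl->G->L'->C->R'->F->plug->A
Char 5 ('G'): step: R->5, L=5; G->plug->G->R->C->L->G->refl->E->L'->E->R'->D->plug->D
Char 6 ('F'): step: R->6, L=5; F->plug->A->R->C->L->G->refl->E->L'->E->R'->E->plug->E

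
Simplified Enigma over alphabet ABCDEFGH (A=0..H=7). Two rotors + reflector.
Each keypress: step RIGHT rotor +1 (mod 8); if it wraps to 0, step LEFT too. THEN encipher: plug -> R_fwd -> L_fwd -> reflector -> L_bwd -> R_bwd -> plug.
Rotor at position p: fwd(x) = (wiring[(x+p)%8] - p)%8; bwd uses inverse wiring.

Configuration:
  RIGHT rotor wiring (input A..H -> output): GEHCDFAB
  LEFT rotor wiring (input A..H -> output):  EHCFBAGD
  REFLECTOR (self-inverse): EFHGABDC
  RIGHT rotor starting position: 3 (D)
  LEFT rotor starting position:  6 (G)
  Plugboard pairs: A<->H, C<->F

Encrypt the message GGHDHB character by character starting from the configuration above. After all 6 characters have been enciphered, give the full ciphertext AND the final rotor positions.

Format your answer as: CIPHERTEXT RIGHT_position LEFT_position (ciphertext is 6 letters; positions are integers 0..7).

Char 1 ('G'): step: R->4, L=6; G->plug->G->R->D->L->B->refl->F->L'->B->R'->B->plug->B
Char 2 ('G'): step: R->5, L=6; G->plug->G->R->F->L->H->refl->C->L'->H->R'->E->plug->E
Char 3 ('H'): step: R->6, L=6; H->plug->A->R->C->L->G->refl->D->L'->G->R'->D->plug->D
Char 4 ('D'): step: R->7, L=6; D->plug->D->R->A->L->A->refl->E->L'->E->R'->F->plug->C
Char 5 ('H'): step: R->0, L->7 (L advanced); H->plug->A->R->G->L->B->refl->F->L'->B->R'->H->plug->A
Char 6 ('B'): step: R->1, L=7; B->plug->B->R->G->L->B->refl->F->L'->B->R'->C->plug->F
Final: ciphertext=BEDCAF, RIGHT=1, LEFT=7

Answer: BEDCAF 1 7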